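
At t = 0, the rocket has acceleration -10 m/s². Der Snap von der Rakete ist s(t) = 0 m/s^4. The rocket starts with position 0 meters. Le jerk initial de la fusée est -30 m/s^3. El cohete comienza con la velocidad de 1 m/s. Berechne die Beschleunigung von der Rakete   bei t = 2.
Ausgehend von dem Snap s(t) = 0, nehmen wir 2 Stammfunktionen. Durch Integration von dem Snap und Verwendung der Anfangsbedingung j(0) = -30, erhalten wir j(t) = -30. Die Stammfunktion von dem Ruck ist die Beschleunigung. Mit a(0) = -10 erhalten wir a(t) = -30·t - 10. Mit a(t) = -30·t - 10 und Einsetzen von t = 2, finden wir a = -70.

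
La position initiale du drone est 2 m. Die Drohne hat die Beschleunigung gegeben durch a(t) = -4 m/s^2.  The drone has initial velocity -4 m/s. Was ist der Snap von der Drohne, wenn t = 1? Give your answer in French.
En partant de l'accélération a(t) = -4, nous prenons 2 dérivées. La dérivée de l'accélération donne le jerk: j(t) = 0. En dérivant le jerk, nous obtenons le snap: s(t) = 0. Nous avons le snap s(t) = 0. En substituant t = 1: s(1) = 0.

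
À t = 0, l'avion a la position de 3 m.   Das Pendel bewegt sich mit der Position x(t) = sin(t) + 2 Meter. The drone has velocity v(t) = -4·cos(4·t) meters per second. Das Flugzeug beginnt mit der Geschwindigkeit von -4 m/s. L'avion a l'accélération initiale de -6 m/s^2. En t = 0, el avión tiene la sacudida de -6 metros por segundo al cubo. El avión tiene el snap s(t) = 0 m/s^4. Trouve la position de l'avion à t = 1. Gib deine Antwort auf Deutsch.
Wir müssen die Stammfunktion unserer Gleichung für den Snap s(t) = 0 4-mal finden. Durch Integration von dem Snap und Verwendung der Anfangsbedingung j(0) = -6, erhalten wir j(t) = -6. Das Integral von dem Ruck, mit a(0) = -6, ergibt die Beschleunigung: a(t) = -6·t - 6. Die Stammfunktion von der Beschleunigung, mit v(0) = -4, ergibt die Geschwindigkeit: v(t) = -3·t^2 - 6·t - 4. Durch Integration von der Geschwindigkeit und Verwendung der Anfangsbedingung x(0) = 3, erhalten wir x(t) = -t^3 - 3·t^2 - 4·t + 3. Mit x(t) = -t^3 - 3·t^2 - 4·t + 3 und Einsetzen von t = 1, finden wir x = -5.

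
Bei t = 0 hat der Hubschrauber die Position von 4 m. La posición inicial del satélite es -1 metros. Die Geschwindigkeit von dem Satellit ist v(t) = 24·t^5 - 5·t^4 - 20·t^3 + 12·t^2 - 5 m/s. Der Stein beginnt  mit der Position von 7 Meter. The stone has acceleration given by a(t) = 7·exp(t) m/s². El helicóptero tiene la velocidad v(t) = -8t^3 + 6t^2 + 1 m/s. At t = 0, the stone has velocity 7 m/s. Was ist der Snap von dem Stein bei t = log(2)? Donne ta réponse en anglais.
We must differentiate our acceleration equation a(t) = 7·exp(t) 2 times. Differentiating acceleration, we get jerk: j(t) = 7·exp(t). Differentiating jerk, we get snap: s(t) = 7·exp(t). Using s(t) = 7·exp(t) and substituting t = log(2), we find s = 14.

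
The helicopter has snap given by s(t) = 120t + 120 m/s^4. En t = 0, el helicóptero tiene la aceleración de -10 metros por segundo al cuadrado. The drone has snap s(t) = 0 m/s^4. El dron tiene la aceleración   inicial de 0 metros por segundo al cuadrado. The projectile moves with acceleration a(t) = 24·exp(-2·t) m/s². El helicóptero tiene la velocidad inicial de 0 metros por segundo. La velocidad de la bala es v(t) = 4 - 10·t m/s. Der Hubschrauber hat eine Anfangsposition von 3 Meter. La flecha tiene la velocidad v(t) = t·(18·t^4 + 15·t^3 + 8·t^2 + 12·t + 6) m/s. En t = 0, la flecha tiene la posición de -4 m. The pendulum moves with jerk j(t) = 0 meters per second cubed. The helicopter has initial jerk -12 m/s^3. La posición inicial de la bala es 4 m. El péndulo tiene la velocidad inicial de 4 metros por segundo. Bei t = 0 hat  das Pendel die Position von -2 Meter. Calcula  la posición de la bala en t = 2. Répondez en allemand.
Wir müssen unsere Gleichung für die Geschwindigkeit v(t) = 4 - 10·t 1-mal integrieren. Die Stammfunktion von der Geschwindigkeit ist die Position. Mit x(0) = 4 erhalten wir x(t) = -5·t^2 + 4·t + 4. Aus der Gleichung für die Position x(t) = -5·t^2 + 4·t + 4, setzen wir t = 2 ein und erhalten x = -8.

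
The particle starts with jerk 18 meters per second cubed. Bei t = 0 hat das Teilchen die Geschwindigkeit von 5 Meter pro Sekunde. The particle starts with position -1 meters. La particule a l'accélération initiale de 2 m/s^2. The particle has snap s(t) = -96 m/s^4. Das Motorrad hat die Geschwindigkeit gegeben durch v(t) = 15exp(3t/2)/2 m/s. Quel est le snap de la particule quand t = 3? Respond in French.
En utilisant s(t) = -96 et en substituant t = 3, nous trouvons s = -96.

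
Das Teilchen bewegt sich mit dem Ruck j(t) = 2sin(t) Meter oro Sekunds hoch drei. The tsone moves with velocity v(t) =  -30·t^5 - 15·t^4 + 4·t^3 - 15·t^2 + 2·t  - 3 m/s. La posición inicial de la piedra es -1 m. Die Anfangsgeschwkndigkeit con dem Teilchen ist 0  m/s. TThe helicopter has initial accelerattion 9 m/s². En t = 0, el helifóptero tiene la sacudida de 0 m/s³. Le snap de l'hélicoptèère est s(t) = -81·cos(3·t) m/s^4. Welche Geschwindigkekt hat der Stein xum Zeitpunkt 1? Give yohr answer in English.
We have velocity v(t) = -30·t^5 - 15·t^4 + 4·t^3 - 15·t^2 + 2·t - 3. Substituting t = 1: v(1) = -57.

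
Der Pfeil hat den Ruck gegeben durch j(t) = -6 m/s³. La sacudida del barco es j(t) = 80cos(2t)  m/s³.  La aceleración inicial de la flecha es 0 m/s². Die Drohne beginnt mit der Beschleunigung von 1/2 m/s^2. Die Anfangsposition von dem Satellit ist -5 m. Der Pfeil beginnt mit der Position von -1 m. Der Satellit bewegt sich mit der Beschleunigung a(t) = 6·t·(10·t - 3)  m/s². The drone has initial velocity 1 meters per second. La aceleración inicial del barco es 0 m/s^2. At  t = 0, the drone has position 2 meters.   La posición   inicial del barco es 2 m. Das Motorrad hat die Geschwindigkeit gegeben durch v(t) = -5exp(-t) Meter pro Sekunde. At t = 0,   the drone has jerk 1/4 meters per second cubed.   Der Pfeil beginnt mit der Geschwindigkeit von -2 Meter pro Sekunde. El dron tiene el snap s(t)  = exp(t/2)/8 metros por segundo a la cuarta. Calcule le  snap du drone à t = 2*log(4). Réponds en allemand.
Mit s(t) = exp(t/2)/8 und Einsetzen von t = 2*log(4), finden wir s = 1/2.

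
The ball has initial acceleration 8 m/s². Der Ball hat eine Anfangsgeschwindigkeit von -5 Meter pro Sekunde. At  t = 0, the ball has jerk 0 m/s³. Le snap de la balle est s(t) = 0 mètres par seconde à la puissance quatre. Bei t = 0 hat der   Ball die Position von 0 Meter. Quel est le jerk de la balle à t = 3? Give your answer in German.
Wir müssen unsere Gleichung für den Snap s(t) = 0 1-mal integrieren. Mit ∫s(t)dt und Anwendung von j(0) = 0, finden wir j(t) = 0. Mit j(t) = 0 und Einsetzen von t = 3, finden wir j = 0.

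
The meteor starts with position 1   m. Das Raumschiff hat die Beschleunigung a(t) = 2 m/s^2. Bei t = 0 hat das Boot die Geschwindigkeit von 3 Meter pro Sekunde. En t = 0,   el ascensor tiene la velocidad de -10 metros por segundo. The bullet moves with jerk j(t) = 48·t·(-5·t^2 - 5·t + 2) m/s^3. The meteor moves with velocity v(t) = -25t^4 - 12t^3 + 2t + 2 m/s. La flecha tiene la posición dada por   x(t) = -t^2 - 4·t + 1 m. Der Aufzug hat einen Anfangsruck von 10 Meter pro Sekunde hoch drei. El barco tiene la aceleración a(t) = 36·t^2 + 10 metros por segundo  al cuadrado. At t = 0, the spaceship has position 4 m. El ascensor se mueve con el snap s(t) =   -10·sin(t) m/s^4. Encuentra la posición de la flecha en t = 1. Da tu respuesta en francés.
En utilisant x(t) = -t^2 - 4·t + 1 et en substituant t = 1, nous trouvons x = -4.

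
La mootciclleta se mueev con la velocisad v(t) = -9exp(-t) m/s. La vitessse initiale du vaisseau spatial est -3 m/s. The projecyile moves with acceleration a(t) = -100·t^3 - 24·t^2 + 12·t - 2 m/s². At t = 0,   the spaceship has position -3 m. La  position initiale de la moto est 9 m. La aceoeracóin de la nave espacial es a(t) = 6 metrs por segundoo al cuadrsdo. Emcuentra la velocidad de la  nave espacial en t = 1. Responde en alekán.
Ausgehend von der Beschleunigung a(t) = 6, nehmen wir 1 Stammfunktion. Die Stammfunktion von der Beschleunigung, mit v(0) = -3, ergibt die Geschwindigkeit: v(t) = 6·t - 3. Wir haben die Geschwindigkeit v(t) = 6·t - 3. Durch Einsetzen von t = 1: v(1) = 3.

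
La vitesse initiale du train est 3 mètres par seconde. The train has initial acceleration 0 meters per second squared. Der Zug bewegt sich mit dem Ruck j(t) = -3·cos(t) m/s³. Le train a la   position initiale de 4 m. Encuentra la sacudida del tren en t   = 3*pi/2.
De la ecuación de la sacudida j(t) = -3·cos(t), sustituimos t = 3*pi/2 para obtener j = 0.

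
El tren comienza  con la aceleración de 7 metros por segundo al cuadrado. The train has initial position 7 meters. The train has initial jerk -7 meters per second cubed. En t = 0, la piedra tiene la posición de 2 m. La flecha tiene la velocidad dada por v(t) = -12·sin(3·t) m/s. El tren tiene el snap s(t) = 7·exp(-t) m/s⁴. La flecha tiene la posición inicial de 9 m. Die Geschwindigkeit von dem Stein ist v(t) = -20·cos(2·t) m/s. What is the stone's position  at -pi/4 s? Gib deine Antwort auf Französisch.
Nous devons trouver l'intégrale de notre équation de la vitesse v(t) = -20·cos(2·t) 1 fois. En intégrant la vitesse et en utilisant la condition initiale x(0) = 2, nous obtenons x(t) = 2 - 10·sin(2·t). De l'équation de la position x(t) = 2 - 10·sin(2·t), nous substituons t = -pi/4 pour obtenir x = 12.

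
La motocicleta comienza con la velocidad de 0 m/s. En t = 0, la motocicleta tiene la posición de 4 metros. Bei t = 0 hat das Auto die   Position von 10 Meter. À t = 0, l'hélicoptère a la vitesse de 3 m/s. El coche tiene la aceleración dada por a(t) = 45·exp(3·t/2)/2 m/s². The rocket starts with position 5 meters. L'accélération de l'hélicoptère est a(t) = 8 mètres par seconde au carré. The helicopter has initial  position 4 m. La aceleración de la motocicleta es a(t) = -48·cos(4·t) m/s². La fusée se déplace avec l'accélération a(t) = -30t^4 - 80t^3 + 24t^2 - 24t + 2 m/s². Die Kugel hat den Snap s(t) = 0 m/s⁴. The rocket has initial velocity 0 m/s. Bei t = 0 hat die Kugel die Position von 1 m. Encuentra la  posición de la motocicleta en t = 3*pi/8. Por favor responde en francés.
Pour résoudre ceci, nous devons prendre 2 intégrales de notre équation de l'accélération a(t) = -48·cos(4·t). L'intégrale de l'accélération, avec v(0) = 0, donne la vitesse: v(t) = -12·sin(4·t). L'intégrale de la vitesse est la position. En utilisant x(0) = 4, nous obtenons x(t) = 3·cos(4·t) + 1. Nous avons la position x(t) = 3·cos(4·t) + 1. En substituant t = 3*pi/8: x(3*pi/8) = 1.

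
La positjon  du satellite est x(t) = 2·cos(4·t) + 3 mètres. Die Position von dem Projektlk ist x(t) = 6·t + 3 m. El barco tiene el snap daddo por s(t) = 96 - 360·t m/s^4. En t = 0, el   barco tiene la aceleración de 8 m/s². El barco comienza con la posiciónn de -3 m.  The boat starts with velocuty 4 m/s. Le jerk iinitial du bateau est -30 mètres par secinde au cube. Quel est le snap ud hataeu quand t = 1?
Nous avons le snap s(t) = 96 - 360·t. En substituant t = 1: s(1) = -264.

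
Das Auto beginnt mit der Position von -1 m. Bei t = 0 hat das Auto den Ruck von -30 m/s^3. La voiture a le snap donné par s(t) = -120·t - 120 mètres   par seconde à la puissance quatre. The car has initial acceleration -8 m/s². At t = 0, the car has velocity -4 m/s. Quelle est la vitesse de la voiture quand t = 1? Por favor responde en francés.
Pour résoudre ceci, nous devons prendre 3 intégrales de notre équation du snap s(t) = -120·t - 120. La primitive du snap, avec j(0) = -30, donne le jerk: j(t) = -60·t^2 - 120·t - 30. La primitive du jerk, avec a(0) = -8, donne l'accélération: a(t) = -20·t^3 - 60·t^2 - 30·t - 8. L'intégrale de l'accélération, avec v(0) = -4, donne la vitesse: v(t) = -5·t^4 - 20·t^3 - 15·t^2 - 8·t - 4. En utilisant v(t) = -5·t^4 - 20·t^3 - 15·t^2 - 8·t - 4 et en substituant t = 1, nous trouvons v = -52.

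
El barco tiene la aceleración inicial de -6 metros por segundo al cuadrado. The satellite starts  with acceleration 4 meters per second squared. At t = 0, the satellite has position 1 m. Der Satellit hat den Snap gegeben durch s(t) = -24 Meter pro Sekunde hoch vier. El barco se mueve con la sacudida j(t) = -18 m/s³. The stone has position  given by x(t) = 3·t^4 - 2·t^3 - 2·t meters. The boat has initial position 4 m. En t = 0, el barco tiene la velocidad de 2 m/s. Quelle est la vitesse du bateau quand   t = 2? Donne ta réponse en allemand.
Wir müssen das Integral unserer Gleichung für den Ruck j(t) = -18 2-mal finden. Die Stammfunktion von dem Ruck, mit a(0) = -6, ergibt die Beschleunigung: a(t) = -18·t - 6. Durch Integration von der Beschleunigung und Verwendung der Anfangsbedingung v(0) = 2, erhalten wir v(t) = -9·t^2 - 6·t + 2. Wir haben die Geschwindigkeit v(t) = -9·t^2 - 6·t + 2. Durch Einsetzen von t = 2: v(2) = -46.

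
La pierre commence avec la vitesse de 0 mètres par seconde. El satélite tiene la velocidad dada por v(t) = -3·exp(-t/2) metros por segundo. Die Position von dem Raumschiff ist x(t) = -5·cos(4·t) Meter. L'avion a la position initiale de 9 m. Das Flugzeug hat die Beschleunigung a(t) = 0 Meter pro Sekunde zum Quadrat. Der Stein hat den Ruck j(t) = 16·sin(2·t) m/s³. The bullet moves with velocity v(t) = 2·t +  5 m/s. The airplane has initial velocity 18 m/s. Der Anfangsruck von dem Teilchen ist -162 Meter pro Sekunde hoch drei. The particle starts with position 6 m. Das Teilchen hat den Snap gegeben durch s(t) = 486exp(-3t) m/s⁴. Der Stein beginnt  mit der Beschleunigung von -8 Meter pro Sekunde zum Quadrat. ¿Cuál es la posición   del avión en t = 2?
Debemos encontrar la antiderivada de nuestra ecuación de la aceleración a(t) = 0 2 veces. Integrando la aceleración y usando la condición inicial v(0) = 18, obtenemos v(t) = 18. Tomando ∫v(t)dt y aplicando x(0) = 9, encontramos x(t) = 18·t + 9. Tenemos la posición x(t) = 18·t + 9. Sustituyendo t = 2: x(2) = 45.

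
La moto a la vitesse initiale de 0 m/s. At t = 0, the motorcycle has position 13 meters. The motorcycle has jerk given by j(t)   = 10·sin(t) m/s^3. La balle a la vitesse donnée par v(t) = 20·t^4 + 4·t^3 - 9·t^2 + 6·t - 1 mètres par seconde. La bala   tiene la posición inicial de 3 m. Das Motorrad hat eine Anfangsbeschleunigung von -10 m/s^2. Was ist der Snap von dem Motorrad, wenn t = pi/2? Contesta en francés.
Pour résoudre ceci, nous devons prendre 1 dérivée de notre équation du jerk j(t) = 10·sin(t). En dérivant le jerk, nous obtenons le snap: s(t) = 10·cos(t). Nous avons le snap s(t) = 10·cos(t). En substituant t = pi/2: s(pi/2) = 0.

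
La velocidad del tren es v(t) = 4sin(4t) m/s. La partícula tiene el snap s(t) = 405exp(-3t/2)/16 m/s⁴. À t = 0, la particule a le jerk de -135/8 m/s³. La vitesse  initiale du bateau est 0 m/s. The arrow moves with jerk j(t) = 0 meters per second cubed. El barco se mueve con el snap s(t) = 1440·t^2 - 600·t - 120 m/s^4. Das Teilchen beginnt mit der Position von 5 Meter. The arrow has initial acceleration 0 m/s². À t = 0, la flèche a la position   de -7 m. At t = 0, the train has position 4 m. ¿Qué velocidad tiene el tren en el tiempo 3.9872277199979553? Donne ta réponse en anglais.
From the given velocity equation v(t) = 4·sin(4·t), we substitute t = 3.9872277199979553 to get v = -0.954491884509174.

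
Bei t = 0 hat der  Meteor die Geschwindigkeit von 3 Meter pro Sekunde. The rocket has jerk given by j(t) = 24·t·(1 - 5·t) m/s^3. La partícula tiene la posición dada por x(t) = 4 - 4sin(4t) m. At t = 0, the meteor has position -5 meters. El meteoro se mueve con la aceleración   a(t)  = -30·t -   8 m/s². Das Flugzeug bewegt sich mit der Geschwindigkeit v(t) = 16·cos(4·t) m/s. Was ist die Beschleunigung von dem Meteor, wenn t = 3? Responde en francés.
Nous avons l'accélération a(t) = -30·t - 8. En substituant t = 3: a(3) = -98.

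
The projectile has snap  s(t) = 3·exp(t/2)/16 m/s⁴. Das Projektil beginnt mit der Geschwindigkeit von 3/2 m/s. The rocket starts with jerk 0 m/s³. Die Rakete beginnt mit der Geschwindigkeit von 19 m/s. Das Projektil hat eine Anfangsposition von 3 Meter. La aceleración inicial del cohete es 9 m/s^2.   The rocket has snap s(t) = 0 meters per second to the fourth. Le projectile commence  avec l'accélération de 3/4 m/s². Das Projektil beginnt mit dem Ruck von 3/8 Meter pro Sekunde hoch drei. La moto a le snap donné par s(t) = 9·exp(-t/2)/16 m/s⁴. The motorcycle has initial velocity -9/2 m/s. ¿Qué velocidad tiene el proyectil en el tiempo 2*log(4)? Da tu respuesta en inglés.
To find the answer, we compute 3 antiderivatives of s(t) = 3·exp(t/2)/16. Integrating snap and using the initial condition j(0) = 3/8, we get j(t) = 3·exp(t/2)/8. Taking ∫j(t)dt and applying a(0) = 3/4, we find a(t) = 3·exp(t/2)/4. Integrating acceleration and using the initial condition v(0) = 3/2, we get v(t) = 3·exp(t/2)/2. Using v(t) = 3·exp(t/2)/2 and substituting t = 2*log(4), we find v = 6.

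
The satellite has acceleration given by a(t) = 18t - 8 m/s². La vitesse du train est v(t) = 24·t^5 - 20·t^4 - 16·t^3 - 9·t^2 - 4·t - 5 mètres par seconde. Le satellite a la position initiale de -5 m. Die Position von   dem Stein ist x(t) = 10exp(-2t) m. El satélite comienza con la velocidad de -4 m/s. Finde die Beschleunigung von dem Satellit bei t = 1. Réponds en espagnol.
Usando a(t) = 18·t - 8 y sustituyendo t = 1, encontramos a = 10.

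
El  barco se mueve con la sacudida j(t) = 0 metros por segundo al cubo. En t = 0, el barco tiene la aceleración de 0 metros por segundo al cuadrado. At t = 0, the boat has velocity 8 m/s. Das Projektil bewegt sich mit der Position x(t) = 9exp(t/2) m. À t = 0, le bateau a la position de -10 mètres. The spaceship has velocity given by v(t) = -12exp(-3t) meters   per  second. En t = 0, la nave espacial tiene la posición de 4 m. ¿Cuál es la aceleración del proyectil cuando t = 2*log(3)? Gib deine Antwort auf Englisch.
We must differentiate our position equation x(t) = 9·exp(t/2) 2 times. Taking d/dt of x(t), we find v(t) = 9·exp(t/2)/2. Differentiating velocity, we get acceleration: a(t) = 9·exp(t/2)/4. From the given acceleration equation a(t) = 9·exp(t/2)/4, we substitute t = 2*log(3) to get a = 27/4.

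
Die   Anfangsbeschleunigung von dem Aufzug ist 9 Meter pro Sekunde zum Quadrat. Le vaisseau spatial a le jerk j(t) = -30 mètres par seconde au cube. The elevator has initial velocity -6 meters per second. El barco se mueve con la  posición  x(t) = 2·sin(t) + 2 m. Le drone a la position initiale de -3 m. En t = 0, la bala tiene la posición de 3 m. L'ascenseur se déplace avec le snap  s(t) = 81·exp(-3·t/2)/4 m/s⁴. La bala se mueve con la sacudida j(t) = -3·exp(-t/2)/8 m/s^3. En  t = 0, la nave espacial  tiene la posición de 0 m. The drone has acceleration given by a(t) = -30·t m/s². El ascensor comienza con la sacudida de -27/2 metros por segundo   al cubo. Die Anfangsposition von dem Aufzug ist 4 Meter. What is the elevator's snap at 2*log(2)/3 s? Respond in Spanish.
De la ecuación del snap s(t) = 81·exp(-3·t/2)/4, sustituimos t = 2*log(2)/3 para obtener s = 81/8.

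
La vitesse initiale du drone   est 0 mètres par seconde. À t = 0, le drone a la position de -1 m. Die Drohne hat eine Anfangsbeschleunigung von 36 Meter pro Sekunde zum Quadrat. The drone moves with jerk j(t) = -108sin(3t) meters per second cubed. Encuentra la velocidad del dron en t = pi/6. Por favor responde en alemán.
Wir müssen das Integral unserer Gleichung für den Ruck j(t) = -108·sin(3·t) 2-mal finden. Das Integral von dem Ruck ist die Beschleunigung. Mit a(0) = 36 erhalten wir a(t) = 36·cos(3·t). Das Integral von der Beschleunigung, mit v(0) = 0, ergibt die Geschwindigkeit: v(t) = 12·sin(3·t). Mit v(t) = 12·sin(3·t) und Einsetzen von t = pi/6, finden wir v = 12.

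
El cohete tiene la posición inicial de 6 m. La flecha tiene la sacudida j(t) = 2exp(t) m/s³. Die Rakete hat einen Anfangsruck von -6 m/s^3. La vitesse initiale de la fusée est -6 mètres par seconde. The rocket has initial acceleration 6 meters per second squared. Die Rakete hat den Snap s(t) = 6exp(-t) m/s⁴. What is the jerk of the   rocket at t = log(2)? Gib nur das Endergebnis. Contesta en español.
La respuesta es -3.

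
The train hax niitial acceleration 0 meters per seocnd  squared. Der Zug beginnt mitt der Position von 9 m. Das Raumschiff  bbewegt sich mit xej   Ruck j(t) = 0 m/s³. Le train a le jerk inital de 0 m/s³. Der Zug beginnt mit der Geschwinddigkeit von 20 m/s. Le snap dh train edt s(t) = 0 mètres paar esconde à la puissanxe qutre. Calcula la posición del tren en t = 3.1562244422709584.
Para resolver esto, necesitamos tomar 4 antiderivadas de nuestra ecuación del snap s(t) = 0. La integral del snap es la sacudida. Usando j(0) = 0, obtenemos j(t) = 0. La antiderivada de la sacudida, con a(0) = 0, da la aceleración: a(t) = 0. Integrando la aceleración y usando la condición inicial v(0) = 20, obtenemos v(t) = 20. Integrando la velocidad y usando la condición inicial x(0) = 9, obtenemos x(t) = 20·t + 9. Usando x(t) = 20·t + 9 y sustituyendo t = 3.1562244422709584, encontramos x = 72.1244888454192.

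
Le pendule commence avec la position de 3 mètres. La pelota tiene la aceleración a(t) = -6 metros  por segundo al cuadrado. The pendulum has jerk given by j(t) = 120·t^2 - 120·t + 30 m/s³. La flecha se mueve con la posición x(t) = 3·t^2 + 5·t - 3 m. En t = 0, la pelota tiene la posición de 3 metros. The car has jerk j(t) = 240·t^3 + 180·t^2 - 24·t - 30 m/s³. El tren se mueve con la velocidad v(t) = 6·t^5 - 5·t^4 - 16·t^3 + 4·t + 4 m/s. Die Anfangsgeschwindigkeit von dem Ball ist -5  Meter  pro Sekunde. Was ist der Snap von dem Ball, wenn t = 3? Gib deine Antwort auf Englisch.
We must differentiate our acceleration equation a(t) = -6 2 times. Differentiating acceleration, we get jerk: j(t) = 0. Taking d/dt of j(t), we find s(t) = 0. From the given snap equation s(t) = 0, we substitute t = 3 to get s = 0.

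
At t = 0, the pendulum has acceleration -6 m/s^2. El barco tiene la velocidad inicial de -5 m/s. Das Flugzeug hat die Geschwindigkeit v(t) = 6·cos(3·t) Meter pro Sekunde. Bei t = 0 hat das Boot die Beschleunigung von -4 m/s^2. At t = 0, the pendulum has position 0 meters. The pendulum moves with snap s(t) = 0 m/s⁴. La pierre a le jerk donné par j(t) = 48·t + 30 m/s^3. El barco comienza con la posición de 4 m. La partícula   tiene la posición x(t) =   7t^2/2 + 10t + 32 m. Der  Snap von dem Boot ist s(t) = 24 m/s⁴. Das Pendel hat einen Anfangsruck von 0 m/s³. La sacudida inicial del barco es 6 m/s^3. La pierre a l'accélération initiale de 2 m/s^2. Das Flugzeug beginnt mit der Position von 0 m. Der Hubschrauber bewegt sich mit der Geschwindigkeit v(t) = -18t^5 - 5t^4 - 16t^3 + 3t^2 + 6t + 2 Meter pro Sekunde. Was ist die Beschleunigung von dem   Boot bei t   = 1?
Wir müssen das Integral unserer Gleichung für den Snap s(t) = 24 2-mal finden. Die Stammfunktion von dem Snap, mit j(0) = 6, ergibt den Ruck: j(t) = 24·t + 6. Die Stammfunktion von dem Ruck ist die Beschleunigung. Mit a(0) = -4 erhalten wir a(t) = 12·t^2 + 6·t - 4. Wir haben die Beschleunigung a(t) = 12·t^2 + 6·t - 4. Durch Einsetzen von t = 1: a(1) = 14.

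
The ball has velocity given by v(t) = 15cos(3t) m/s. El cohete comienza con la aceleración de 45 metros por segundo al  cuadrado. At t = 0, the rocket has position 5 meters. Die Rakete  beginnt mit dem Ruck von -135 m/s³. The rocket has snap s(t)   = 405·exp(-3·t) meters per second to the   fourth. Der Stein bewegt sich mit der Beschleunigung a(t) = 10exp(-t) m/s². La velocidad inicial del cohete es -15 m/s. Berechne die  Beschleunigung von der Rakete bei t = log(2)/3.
Ausgehend von dem Snap s(t) = 405·exp(-3·t), nehmen wir 2 Stammfunktionen. Durch Integration von dem Snap und Verwendung der Anfangsbedingung j(0) = -135, erhalten wir j(t) = -135·exp(-3·t). Durch Integration von dem Ruck und Verwendung der Anfangsbedingung a(0) = 45, erhalten wir a(t) = 45·exp(-3·t). Wir haben die Beschleunigung a(t) = 45·exp(-3·t). Durch Einsetzen von t = log(2)/3: a(log(2)/3) = 45/2.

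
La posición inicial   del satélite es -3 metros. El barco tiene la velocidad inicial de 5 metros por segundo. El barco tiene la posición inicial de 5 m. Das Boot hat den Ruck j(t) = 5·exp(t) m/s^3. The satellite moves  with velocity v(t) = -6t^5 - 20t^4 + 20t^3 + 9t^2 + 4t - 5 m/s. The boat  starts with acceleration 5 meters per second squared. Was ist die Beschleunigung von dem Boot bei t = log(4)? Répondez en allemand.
Wir müssen das Integral unserer Gleichung für den Ruck j(t) = 5·exp(t) 1-mal finden. Das Integral von dem Ruck, mit a(0) = 5, ergibt die Beschleunigung: a(t) = 5·exp(t). Aus der Gleichung für die Beschleunigung a(t) = 5·exp(t), setzen wir t = log(4) ein und erhalten a = 20.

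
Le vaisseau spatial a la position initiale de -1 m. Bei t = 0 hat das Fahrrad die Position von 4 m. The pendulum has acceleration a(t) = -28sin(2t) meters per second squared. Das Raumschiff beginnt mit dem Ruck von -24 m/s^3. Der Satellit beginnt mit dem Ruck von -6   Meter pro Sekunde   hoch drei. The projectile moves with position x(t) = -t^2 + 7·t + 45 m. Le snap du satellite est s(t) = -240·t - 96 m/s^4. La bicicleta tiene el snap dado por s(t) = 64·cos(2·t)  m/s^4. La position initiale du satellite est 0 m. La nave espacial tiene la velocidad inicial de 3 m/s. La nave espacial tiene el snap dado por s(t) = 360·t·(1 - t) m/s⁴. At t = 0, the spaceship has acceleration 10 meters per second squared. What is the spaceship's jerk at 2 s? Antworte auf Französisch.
Nous devons intégrer notre équation du snap s(t) = 360·t·(1 - t) 1 fois. L'intégrale du snap est le jerk. En utilisant j(0) = -24, nous obtenons j(t) = -120·t^3 + 180·t^2 - 24. De l'équation du jerk j(t) = -120·t^3 + 180·t^2 - 24, nous substituons t = 2 pour obtenir j = -264.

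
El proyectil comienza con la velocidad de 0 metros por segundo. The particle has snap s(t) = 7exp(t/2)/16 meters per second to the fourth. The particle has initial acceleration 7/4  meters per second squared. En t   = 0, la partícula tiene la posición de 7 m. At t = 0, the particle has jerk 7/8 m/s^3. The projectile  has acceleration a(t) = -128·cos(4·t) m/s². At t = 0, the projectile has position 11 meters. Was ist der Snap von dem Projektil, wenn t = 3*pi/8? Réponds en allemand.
Um dies zu lösen, müssen wir 2 Ableitungen unserer Gleichung für die Beschleunigung a(t) = -128·cos(4·t) nehmen. Durch Ableiten von der Beschleunigung erhalten wir den Ruck: j(t) = 512·sin(4·t). Mit d/dt von j(t) finden wir s(t) = 2048·cos(4·t). Wir haben den Snap s(t) = 2048·cos(4·t). Durch Einsetzen von t = 3*pi/8: s(3*pi/8) = 0.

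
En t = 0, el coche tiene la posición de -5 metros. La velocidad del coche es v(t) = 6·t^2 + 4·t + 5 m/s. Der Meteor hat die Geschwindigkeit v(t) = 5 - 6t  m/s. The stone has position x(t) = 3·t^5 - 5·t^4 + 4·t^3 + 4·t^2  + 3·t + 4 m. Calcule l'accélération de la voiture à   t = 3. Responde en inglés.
To solve this, we need to take 1 derivative of our velocity equation v(t) = 6·t^2 + 4·t + 5. The derivative of velocity gives acceleration: a(t) = 12·t + 4. From the given acceleration equation a(t) = 12·t + 4, we substitute t = 3 to get a = 40.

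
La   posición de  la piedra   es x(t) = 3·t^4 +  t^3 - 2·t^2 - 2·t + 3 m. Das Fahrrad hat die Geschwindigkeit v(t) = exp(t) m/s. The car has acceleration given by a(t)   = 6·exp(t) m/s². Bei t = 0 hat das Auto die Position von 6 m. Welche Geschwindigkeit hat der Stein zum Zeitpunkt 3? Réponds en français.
Pour résoudre ceci, nous devons prendre 1 dérivée de notre équation de la position x(t) = 3·t^4 + t^3 - 2·t^2 - 2·t + 3. La dérivée de la position donne la vitesse: v(t) = 12·t^3 + 3·t^2 - 4·t - 2. Nous avons la vitesse v(t) = 12·t^3 + 3·t^2 - 4·t - 2. En substituant t = 3: v(3) = 337.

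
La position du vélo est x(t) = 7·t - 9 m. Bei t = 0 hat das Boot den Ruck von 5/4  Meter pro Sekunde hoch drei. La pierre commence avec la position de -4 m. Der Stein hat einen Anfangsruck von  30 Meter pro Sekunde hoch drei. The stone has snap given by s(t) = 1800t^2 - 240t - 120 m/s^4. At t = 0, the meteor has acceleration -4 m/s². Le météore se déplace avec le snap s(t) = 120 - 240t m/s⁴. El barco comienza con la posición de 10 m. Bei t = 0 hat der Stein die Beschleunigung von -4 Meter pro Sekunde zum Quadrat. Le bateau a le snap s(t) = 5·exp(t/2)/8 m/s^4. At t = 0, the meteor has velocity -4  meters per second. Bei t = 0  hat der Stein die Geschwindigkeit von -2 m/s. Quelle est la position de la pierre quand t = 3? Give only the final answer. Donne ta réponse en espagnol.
x(3) = 2861.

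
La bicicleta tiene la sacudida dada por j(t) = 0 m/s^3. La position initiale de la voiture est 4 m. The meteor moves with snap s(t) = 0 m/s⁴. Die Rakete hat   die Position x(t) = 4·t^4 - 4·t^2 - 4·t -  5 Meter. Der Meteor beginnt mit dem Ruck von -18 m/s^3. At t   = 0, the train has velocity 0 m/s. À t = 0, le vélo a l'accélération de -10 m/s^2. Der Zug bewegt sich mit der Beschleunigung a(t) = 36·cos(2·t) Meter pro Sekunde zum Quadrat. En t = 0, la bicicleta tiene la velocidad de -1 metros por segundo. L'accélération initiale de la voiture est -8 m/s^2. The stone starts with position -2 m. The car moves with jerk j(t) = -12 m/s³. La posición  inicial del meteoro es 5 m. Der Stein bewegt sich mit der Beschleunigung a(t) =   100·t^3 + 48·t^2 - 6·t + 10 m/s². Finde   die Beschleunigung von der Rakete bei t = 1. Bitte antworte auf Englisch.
Starting from position x(t) = 4·t^4 - 4·t^2 - 4·t - 5, we take 2 derivatives. The derivative of position gives velocity: v(t) = 16·t^3 - 8·t - 4. Differentiating velocity, we get acceleration: a(t) = 48·t^2 - 8. Using a(t) = 48·t^2 - 8 and substituting t = 1, we find a = 40.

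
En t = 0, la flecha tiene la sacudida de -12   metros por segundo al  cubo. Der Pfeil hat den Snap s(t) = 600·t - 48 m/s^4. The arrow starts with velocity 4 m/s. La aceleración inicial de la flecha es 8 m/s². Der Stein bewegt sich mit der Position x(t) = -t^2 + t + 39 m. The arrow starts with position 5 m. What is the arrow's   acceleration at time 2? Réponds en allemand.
Um dies zu lösen, müssen wir 2 Stammfunktionen unserer Gleichung für den Snap s(t) = 600·t - 48 finden. Die Stammfunktion von dem Snap, mit j(0) = -12, ergibt den Ruck: j(t) = 300·t^2 - 48·t - 12. Mit ∫j(t)dt und Anwendung von a(0) = 8, finden wir a(t) = 100·t^3 - 24·t^2 - 12·t + 8. Aus der Gleichung für die Beschleunigung a(t) = 100·t^3 - 24·t^2 - 12·t + 8, setzen wir t = 2 ein und erhalten a = 688.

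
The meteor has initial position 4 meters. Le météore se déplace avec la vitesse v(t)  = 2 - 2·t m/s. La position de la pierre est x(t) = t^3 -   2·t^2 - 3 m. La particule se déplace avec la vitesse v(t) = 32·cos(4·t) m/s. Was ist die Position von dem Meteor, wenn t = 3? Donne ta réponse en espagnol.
Debemos encontrar la integral de nuestra ecuación de la velocidad v(t) = 2 - 2·t 1 vez. La integral de la velocidad es la posición. Usando x(0) = 4, obtenemos x(t) = -t^2 + 2·t + 4. Usando x(t) = -t^2 + 2·t + 4 y sustituyendo t = 3, encontramos x = 1.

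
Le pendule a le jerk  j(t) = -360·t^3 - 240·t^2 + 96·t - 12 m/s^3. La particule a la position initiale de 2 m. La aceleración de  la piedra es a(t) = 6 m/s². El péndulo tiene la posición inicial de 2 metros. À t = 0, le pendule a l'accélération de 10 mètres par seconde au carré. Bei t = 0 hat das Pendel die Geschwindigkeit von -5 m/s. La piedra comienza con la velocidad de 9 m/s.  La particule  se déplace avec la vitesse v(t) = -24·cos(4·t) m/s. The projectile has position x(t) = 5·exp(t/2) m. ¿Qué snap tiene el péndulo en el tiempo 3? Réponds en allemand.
Ausgehend von dem Ruck j(t) = -360·t^3 - 240·t^2 + 96·t - 12, nehmen wir 1 Ableitung. Mit d/dt von j(t) finden wir s(t) = -1080·t^2 - 480·t + 96. Aus der Gleichung für den Snap s(t) = -1080·t^2 - 480·t + 96, setzen wir t = 3 ein und erhalten s = -11064.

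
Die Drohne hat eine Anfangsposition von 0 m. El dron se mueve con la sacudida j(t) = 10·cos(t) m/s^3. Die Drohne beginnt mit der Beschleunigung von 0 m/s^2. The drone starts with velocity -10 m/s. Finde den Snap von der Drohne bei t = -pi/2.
Wir müssen unsere Gleichung für den Ruck j(t) = 10·cos(t) 1-mal ableiten. Mit d/dt von j(t) finden wir s(t) = -10·sin(t). Mit s(t) = -10·sin(t) und Einsetzen von t = -pi/2, finden wir s = 10.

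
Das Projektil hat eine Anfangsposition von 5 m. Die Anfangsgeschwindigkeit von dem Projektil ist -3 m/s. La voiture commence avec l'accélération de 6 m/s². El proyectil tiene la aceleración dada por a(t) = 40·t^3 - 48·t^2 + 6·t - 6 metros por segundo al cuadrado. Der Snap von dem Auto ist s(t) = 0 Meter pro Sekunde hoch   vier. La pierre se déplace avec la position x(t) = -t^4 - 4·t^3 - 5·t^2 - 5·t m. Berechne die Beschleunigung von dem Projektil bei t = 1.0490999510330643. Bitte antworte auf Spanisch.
Usando a(t) = 40·t^3 - 48·t^2 + 6·t - 6 y sustituyendo t = 1.0490999510330643, encontramos a = -6.34868867854971.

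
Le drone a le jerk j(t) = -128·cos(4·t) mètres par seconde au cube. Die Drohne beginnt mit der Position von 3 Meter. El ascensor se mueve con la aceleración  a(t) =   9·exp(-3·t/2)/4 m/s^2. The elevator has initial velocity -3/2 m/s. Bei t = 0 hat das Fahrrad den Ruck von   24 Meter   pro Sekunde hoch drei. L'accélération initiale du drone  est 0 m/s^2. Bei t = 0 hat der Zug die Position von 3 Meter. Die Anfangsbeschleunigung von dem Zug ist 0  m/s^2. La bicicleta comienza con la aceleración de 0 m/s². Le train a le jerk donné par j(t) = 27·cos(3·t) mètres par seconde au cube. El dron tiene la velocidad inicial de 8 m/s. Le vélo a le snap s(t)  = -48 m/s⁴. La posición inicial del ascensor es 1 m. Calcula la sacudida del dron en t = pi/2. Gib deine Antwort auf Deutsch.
Wir haben den Ruck j(t) = -128·cos(4·t). Durch Einsetzen von t = pi/2: j(pi/2) = -128.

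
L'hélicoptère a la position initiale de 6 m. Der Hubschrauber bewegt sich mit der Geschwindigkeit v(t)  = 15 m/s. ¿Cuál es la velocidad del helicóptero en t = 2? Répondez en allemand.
Wir haben die Geschwindigkeit v(t) = 15. Durch Einsetzen von t = 2: v(2) = 15.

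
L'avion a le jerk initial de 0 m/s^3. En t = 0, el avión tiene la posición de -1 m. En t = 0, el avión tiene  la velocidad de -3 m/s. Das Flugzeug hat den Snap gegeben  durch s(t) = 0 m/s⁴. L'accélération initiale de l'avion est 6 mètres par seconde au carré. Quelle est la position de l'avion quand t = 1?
Nous devons intégrer notre équation du snap s(t) = 0 4 fois. La primitive du snap est le jerk. En utilisant j(0) = 0, nous obtenons j(t) = 0. En intégrant le jerk et en utilisant la condition initiale a(0) = 6, nous obtenons a(t) = 6. En prenant ∫a(t)dt et en appliquant v(0) = -3, nous trouvons v(t) = 6·t - 3. En intégrant la vitesse et en utilisant la condition initiale x(0) = -1, nous obtenons x(t) = 3·t^2 - 3·t - 1. En utilisant x(t) = 3·t^2 - 3·t - 1 et en substituant t = 1, nous trouvons x = -1.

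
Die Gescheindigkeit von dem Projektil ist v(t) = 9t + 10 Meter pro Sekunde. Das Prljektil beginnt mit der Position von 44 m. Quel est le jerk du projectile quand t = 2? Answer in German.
Um dies zu lösen, müssen wir 2 Ableitungen unserer Gleichung für die Geschwindigkeit v(t) = 9·t + 10 nehmen. Durch Ableiten von der Geschwindigkeit erhalten wir die Beschleunigung: a(t) = 9. Mit d/dt von a(t) finden wir j(t) = 0. Wir haben den Ruck j(t) = 0. Durch Einsetzen von t = 2: j(2) = 0.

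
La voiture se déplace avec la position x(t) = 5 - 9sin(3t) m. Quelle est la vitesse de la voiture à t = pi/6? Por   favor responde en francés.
Pour résoudre ceci, nous devons prendre 1 dérivée de notre équation de la position x(t) = 5 - 9·sin(3·t). En prenant d/dt de x(t), nous trouvons v(t) = -27·cos(3·t). En utilisant v(t) = -27·cos(3·t) et en substituant t = pi/6, nous trouvons v = 0.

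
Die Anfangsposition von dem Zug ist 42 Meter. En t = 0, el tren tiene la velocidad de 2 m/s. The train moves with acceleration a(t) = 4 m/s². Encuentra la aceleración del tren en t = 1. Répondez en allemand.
Wir haben die Beschleunigung a(t) = 4. Durch Einsetzen von t = 1: a(1) = 4.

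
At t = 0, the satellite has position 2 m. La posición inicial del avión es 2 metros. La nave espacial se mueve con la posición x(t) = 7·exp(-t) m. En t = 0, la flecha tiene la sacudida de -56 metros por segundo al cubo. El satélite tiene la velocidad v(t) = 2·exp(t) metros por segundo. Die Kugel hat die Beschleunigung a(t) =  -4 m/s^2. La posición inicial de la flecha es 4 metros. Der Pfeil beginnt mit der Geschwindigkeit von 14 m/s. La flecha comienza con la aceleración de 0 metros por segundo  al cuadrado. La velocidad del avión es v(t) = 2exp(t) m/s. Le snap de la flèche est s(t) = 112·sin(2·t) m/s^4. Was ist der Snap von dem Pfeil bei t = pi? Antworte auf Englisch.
From the given snap equation s(t) = 112·sin(2·t), we substitute t = pi to get s = 0.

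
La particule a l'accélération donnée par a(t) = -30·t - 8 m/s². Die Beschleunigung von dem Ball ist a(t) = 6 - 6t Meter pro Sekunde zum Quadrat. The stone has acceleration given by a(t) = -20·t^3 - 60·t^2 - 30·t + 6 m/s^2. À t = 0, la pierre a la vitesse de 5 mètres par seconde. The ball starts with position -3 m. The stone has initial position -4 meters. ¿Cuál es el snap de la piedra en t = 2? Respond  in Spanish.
Partiendo de la aceleración a(t) = -20·t^3 - 60·t^2 - 30·t + 6, tomamos 2 derivadas. La derivada de la aceleración da la sacudida: j(t) = -60·t^2 - 120·t - 30. La derivada de la sacudida da el snap: s(t) = -120·t - 120. De la ecuación del snap s(t) = -120·t - 120, sustituimos t = 2 para obtener s = -360.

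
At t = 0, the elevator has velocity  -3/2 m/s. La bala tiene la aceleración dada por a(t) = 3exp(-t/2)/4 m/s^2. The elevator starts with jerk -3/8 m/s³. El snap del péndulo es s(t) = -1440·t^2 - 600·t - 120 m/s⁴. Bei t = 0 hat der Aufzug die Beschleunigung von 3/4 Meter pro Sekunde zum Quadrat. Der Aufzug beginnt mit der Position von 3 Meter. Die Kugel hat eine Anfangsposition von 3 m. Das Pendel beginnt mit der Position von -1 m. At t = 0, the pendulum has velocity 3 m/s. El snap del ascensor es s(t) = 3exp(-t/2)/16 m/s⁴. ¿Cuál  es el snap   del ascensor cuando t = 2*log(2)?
De la ecuación del snap s(t) = 3·exp(-t/2)/16, sustituimos t = 2*log(2) para obtener s = 3/32.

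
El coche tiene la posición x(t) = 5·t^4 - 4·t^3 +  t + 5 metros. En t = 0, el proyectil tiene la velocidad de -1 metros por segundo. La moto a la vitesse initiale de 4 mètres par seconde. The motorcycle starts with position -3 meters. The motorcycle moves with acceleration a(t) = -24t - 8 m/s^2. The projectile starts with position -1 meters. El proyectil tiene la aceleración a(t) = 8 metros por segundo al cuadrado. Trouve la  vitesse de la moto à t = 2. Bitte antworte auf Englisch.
Starting from acceleration a(t) = -24·t - 8, we take 1 antiderivative. Finding the integral of a(t) and using v(0) = 4: v(t) = -12·t^2 - 8·t + 4. We have velocity v(t) = -12·t^2 - 8·t + 4. Substituting t = 2: v(2) = -60.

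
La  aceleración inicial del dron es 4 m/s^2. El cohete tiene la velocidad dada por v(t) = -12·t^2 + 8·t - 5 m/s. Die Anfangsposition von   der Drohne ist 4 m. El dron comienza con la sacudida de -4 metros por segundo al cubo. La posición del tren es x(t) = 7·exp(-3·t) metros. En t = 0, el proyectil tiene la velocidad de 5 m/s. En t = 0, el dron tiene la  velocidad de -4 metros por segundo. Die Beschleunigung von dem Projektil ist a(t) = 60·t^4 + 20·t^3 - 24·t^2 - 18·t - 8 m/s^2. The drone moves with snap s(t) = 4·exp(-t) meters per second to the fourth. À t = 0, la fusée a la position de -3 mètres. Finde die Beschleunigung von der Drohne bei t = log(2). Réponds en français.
Nous devons trouver la primitive de notre équation du snap s(t) = 4·exp(-t) 2 fois. En intégrant le snap et en utilisant la condition initiale j(0) = -4, nous obtenons j(t) = -4·exp(-t). En intégrant le jerk et en utilisant la condition initiale a(0) = 4, nous obtenons a(t) = 4·exp(-t). Nous avons l'accélération a(t) = 4·exp(-t). En substituant t = log(2): a(log(2)) = 2.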